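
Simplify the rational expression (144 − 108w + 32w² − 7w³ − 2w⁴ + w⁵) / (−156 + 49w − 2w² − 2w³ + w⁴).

(−12 + 8w − 3w² + w³)/(13 − 3w + w²)

Apply the Euclidean algorithm:
  w⁵ − 2w⁴ − 7w³ + 32w² − 108w + 144 = (w)(w⁴ − 2w³ − 2w² + 49w − 156) + (−5w³ − 17w² + 48w + 144)
  w⁴ − 2w³ − 2w² + 49w − 156 = (−(1/5)w + 27/25)(−5w³ − 17w² + 48w + 144) + ((649/25)w² + (649/25)w − 7788/25)
  −5w³ − 17w² + 48w + 144 = (−(125/649)w − 300/649)((649/25)w² + (649/25)w − 7788/25) + (0)
Last nonzero remainder: (649/25)w² + (649/25)w − 7788/25. Dividing through by 649/25 gives the monic gcd w² + w − 12.
Cancel w² + w − 12 from numerator and denominator to get the reduced form.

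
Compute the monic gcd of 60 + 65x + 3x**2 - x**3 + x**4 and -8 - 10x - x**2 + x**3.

1 + x

By polynomial division,
  x**4 - x**3 + 3x**2 + 65x + 60 = (x)(x**3 - x**2 - 10x - 8) + (13x**2 + 73x + 60)
  x**3 - x**2 - 10x - 8 = ((1/13)x - 86/169)(13x**2 + 73x + 60) + ((3808/169)x + 3808/169)
  13x**2 + 73x + 60 = ((2197/3808)x + 2535/952)((3808/169)x + 3808/169) + (0)
Last nonzero remainder: (3808/169)x + 3808/169. Dividing through by 3808/169 gives the monic gcd x + 1.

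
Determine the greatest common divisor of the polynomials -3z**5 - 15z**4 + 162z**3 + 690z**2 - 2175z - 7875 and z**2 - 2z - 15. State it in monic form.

z**2 - 2z - 15

Euclidean algorithm in ℚ[z]:
  -3z**5 - 15z**4 + 162z**3 + 690z**2 - 2175z - 7875 = (-3z**3 - 21z**2 + 75z + 525)(z**2 - 2z - 15) + (0)
The last nonzero remainder z**2 - 2z - 15 is already monic.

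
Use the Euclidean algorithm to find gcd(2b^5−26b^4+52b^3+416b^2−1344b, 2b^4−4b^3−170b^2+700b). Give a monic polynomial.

b^2−7b

Euclidean algorithm in ℚ[b]:
  2b^5−26b^4+52b^3+416b^2−1344b = (b−11)(2b^4−4b^3−170b^2+700b) + (178b^3−2154b^2+6356b)
  2b^4−4b^3−170b^2+700b = ((1/89)b+899/7921)(178b^3−2154b^2+6356b) + ((24192/7921)b^2−(169344/7921)b)
  178b^3−2154b^2+6356b = ((704969/12096)b−1798067/6048)((24192/7921)b^2−(169344/7921)b) + (0)
Last nonzero remainder: (24192/7921)b^2−(169344/7921)b. Dividing through by 24192/7921 gives the monic gcd b^2−7b.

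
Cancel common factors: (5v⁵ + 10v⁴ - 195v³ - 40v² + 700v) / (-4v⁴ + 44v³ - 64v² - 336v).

Euclidean algorithm in ℚ[v]:
  5v⁵ + 10v⁴ - 195v³ - 40v² + 700v = (-(5/4)v - 65/4)(-4v⁴ + 44v³ - 64v² - 336v) + (440v³ - 1500v² - 4760v)
  -4v⁴ + 44v³ - 64v² - 336v = (-(1/110)v + 167/2420)(440v³ - 1500v² - 4760v) + (-(455/121)v² - (910/121)v)
  440v³ - 1500v² - 4760v = (-(10648/91)v + 8228/13)(-(455/121)v² - (910/121)v) + (0)
Last nonzero remainder: -(455/121)v² - (910/121)v. Dividing through by -455/121 gives the monic gcd v² + 2v.
Cancel v² + 2v from numerator and denominator to get the reduced form.

(-5v³ + 195v - 350)/(4v² - 52v + 168)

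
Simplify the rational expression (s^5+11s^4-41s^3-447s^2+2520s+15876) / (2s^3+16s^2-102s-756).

(s^3-4s^2-35s+294)/(2s-14)

By polynomial division,
  s^5+11s^4-41s^3-447s^2+2520s+15876 = ((1/2)s^2+(3/2)s-7)(2s^3+16s^2-102s-756) + (196s^2+2940s+10584)
  2s^3+16s^2-102s-756 = ((1/98)s-1/14)(196s^2+2940s+10584) + (0)
Last nonzero remainder: 196s^2+2940s+10584. Dividing through by 196 gives the monic gcd s^2+15s+54.
Cancel s^2+15s+54 from numerator and denominator to get the reduced form.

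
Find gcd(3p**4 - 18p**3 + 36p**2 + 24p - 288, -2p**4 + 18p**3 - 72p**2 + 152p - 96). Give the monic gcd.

p**3 - 8p**2 + 28p - 48

Euclidean algorithm in ℚ[p]:
  3p**4 - 18p**3 + 36p**2 + 24p - 288 = (-3/2)(-2p**4 + 18p**3 - 72p**2 + 152p - 96) + (9p**3 - 72p**2 + 252p - 432)
  -2p**4 + 18p**3 - 72p**2 + 152p - 96 = (-(2/9)p + 2/9)(9p**3 - 72p**2 + 252p - 432) + (0)
Last nonzero remainder: 9p**3 - 72p**2 + 252p - 432. Dividing through by 9 gives the monic gcd p**3 - 8p**2 + 28p - 48.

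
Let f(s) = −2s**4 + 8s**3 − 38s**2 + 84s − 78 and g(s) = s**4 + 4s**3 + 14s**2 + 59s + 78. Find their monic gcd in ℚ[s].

s**2 − s + 13

By polynomial division,
  −2s**4 + 8s**3 − 38s**2 + 84s − 78 = (−2)(s**4 + 4s**3 + 14s**2 + 59s + 78) + (16s**3 − 10s**2 + 202s + 78)
  s**4 + 4s**3 + 14s**2 + 59s + 78 = ((1/16)s + 37/128)(16s**3 − 10s**2 + 202s + 78) + ((273/64)s**2 − (273/64)s + 3549/64)
  16s**3 − 10s**2 + 202s + 78 = ((1024/273)s + 128/91)((273/64)s**2 − (273/64)s + 3549/64) + (0)
Last nonzero remainder: (273/64)s**2 − (273/64)s + 3549/64. Dividing through by 273/64 gives the monic gcd s**2 − s + 13.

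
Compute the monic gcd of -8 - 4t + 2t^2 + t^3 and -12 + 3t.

By polynomial division,
  t^3 + 2t^2 - 4t - 8 = ((1/3)t^2 + 2t + 20/3)(3t - 12) + (72)
  3t - 12 = ((1/24)t - 1/6)(72) + (0)
The last nonzero remainder is the constant 72, so the polynomials are coprime and gcd = 1.

1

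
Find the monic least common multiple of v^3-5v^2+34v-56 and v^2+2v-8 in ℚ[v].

v^4-v^3+14v^2+80v-224

Euclidean algorithm in ℚ[v]:
  v^3-5v^2+34v-56 = (v-7)(v^2+2v-8) + (56v-112)
  v^2+2v-8 = ((1/56)v+1/14)(56v-112) + (0)
Last nonzero remainder: 56v-112. Dividing through by 56 gives the monic gcd v-2.
Then lcm(f, g) = f·g / gcd(f, g); expanding and making the result monic gives the answer.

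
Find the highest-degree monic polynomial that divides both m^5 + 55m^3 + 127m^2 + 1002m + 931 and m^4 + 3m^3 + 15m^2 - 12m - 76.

Apply the Euclidean algorithm:
  m^5 + 55m^3 + 127m^2 + 1002m + 931 = (m - 3)(m^4 + 3m^3 + 15m^2 - 12m - 76) + (49m^3 + 184m^2 + 1042m + 703)
  m^4 + 3m^3 + 15m^2 - 12m - 76 = ((1/49)m - 37/2401)(49m^3 + 184m^2 + 1042m + 703) + (-(8235/2401)m^2 - (24705/2401)m - 156465/2401)
  49m^3 + 184m^2 + 1042m + 703 = (-(117649/8235)m - 88837/8235)(-(8235/2401)m^2 - (24705/2401)m - 156465/2401) + (0)
Last nonzero remainder: -(8235/2401)m^2 - (24705/2401)m - 156465/2401. Dividing through by -8235/2401 gives the monic gcd m^2 + 3m + 19.

m^2 + 3m + 19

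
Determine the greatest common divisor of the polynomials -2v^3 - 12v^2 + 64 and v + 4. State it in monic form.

Repeated division with remainder:
  -2v^3 - 12v^2 + 64 = (-2v^2 - 4v + 16)(v + 4) + (0)
The last nonzero remainder v + 4 is already monic.

v + 4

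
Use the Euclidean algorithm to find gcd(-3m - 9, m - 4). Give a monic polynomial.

1

By polynomial division,
  -3m - 9 = (-3)(m - 4) + (-21)
  m - 4 = (-(1/21)m + 4/21)(-21) + (0)
The last nonzero remainder is the constant -21, so the polynomials are coprime and gcd = 1.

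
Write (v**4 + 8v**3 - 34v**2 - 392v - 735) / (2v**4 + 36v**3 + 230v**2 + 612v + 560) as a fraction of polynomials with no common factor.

(v**2 - 4v - 21)/(2v**2 + 12v + 16)

By polynomial division,
  v**4 + 8v**3 - 34v**2 - 392v - 735 = (1/2)(2v**4 + 36v**3 + 230v**2 + 612v + 560) + (-10v**3 - 149v**2 - 698v - 1015)
  2v**4 + 36v**3 + 230v**2 + 612v + 560 = (-(1/5)v - 31/50)(-10v**3 - 149v**2 - 698v - 1015) + (-(99/50)v**2 - (594/25)v - 693/10)
  -10v**3 - 149v**2 - 698v - 1015 = ((500/99)v + 1450/99)(-(99/50)v**2 - (594/25)v - 693/10) + (0)
Last nonzero remainder: -(99/50)v**2 - (594/25)v - 693/10. Dividing through by -99/50 gives the monic gcd v**2 + 12v + 35.
Cancel v**2 + 12v + 35 from numerator and denominator to get the reduced form.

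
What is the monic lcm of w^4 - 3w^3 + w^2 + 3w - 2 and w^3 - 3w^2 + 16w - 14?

w^6 - 5w^5 + 21w^4 - 41w^3 + 6w^2 + 46w - 28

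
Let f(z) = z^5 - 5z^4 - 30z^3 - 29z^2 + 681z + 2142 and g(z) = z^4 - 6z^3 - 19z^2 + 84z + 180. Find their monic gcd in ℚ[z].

z^2 - 3z - 18

Repeated division with remainder:
  z^5 - 5z^4 - 30z^3 - 29z^2 + 681z + 2142 = (z + 1)(z^4 - 6z^3 - 19z^2 + 84z + 180) + (-5z^3 - 94z^2 + 417z + 1962)
  z^4 - 6z^3 - 19z^2 + 84z + 180 = (-(1/5)z + 124/25)(-5z^3 - 94z^2 + 417z + 1962) + ((13266/25)z^2 - (39798/25)z - 238788/25)
  -5z^3 - 94z^2 + 417z + 1962 = (-(125/13266)z - 2725/13266)((13266/25)z^2 - (39798/25)z - 238788/25) + (0)
Last nonzero remainder: (13266/25)z^2 - (39798/25)z - 238788/25. Dividing through by 13266/25 gives the monic gcd z^2 - 3z - 18.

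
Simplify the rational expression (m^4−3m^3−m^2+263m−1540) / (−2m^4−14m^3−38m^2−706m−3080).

(−m+5)/(2m+10)

By polynomial division,
  m^4−3m^3−m^2+263m−1540 = (−1/2)(−2m^4−14m^3−38m^2−706m−3080) + (−10m^3−20m^2−90m−3080)
  −2m^4−14m^3−38m^2−706m−3080 = ((1/5)m+1)(−10m^3−20m^2−90m−3080) + (0)
Last nonzero remainder: −10m^3−20m^2−90m−3080. Dividing through by −10 gives the monic gcd m^3+2m^2+9m+308.
Cancel m^3+2m^2+9m+308 from numerator and denominator to get the reduced form.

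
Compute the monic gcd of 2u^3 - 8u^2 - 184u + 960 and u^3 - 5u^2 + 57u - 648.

Euclidean algorithm in ℚ[u]:
  2u^3 - 8u^2 - 184u + 960 = (2)(u^3 - 5u^2 + 57u - 648) + (2u^2 - 298u + 2256)
  u^3 - 5u^2 + 57u - 648 = ((1/2)u + 72)(2u^2 - 298u + 2256) + (20385u - 163080)
  2u^2 - 298u + 2256 = ((2/20385)u - 94/6795)(20385u - 163080) + (0)
Last nonzero remainder: 20385u - 163080. Dividing through by 20385 gives the monic gcd u - 8.

u - 8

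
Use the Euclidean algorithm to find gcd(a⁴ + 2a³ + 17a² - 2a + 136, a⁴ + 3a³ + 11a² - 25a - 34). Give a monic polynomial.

Repeated division with remainder:
  a⁴ + 2a³ + 17a² - 2a + 136 = (a⁴ + 3a³ + 11a² - 25a - 34) + (-a³ + 6a² + 23a + 170)
  a⁴ + 3a³ + 11a² - 25a - 34 = (-a - 9)(-a³ + 6a² + 23a + 170) + (88a² + 352a + 1496)
  -a³ + 6a² + 23a + 170 = (-(1/88)a + 5/44)(88a² + 352a + 1496) + (0)
Last nonzero remainder: 88a² + 352a + 1496. Dividing through by 88 gives the monic gcd a² + 4a + 17.

a² + 4a + 17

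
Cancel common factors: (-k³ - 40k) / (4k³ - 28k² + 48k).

(-k² - 40)/(4k² - 28k + 48)

By polynomial division,
  -k³ - 40k = (-1/4)(4k³ - 28k² + 48k) + (-7k² - 28k)
  4k³ - 28k² + 48k = (-(4/7)k + 44/7)(-7k² - 28k) + (224k)
  -7k² - 28k = (-(1/32)k - 1/8)(224k) + (0)
Last nonzero remainder: 224k. Dividing through by 224 gives the monic gcd k.
Cancel k from numerator and denominator to get the reduced form.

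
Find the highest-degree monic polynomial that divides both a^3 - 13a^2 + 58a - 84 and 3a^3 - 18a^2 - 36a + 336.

By polynomial division,
  a^3 - 13a^2 + 58a - 84 = (1/3)(3a^3 - 18a^2 - 36a + 336) + (-7a^2 + 70a - 196)
  3a^3 - 18a^2 - 36a + 336 = (-(3/7)a - 12/7)(-7a^2 + 70a - 196) + (0)
Last nonzero remainder: -7a^2 + 70a - 196. Dividing through by -7 gives the monic gcd a^2 - 10a + 28.

a^2 - 10a + 28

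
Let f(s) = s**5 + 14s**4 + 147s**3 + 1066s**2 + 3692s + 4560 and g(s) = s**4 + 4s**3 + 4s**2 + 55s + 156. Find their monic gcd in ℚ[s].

Repeated division with remainder:
  s**5 + 14s**4 + 147s**3 + 1066s**2 + 3692s + 4560 = (s + 10)(s**4 + 4s**3 + 4s**2 + 55s + 156) + (103s**3 + 971s**2 + 2986s + 3000)
  s**4 + 4s**3 + 4s**2 + 55s + 156 = ((1/103)s - 559/10609)(103s**3 + 971s**2 + 2986s + 3000) + ((277667/10609)s**2 + (1943669/10609)s + 3332004/10609)
  103s**3 + 971s**2 + 2986s + 3000 = ((1092727/277667)s + 2652250/277667)((277667/10609)s**2 + (1943669/10609)s + 3332004/10609) + (0)
Last nonzero remainder: (277667/10609)s**2 + (1943669/10609)s + 3332004/10609. Dividing through by 277667/10609 gives the monic gcd s**2 + 7s + 12.

s**2 + 7s + 12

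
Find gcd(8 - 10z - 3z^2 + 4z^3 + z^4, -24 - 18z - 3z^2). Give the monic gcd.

8 + 6z + z^2

Apply the Euclidean algorithm:
  z^4 + 4z^3 - 3z^2 - 10z + 8 = (-(1/3)z^2 + (2/3)z - 1/3)(-3z^2 - 18z - 24) + (0)
Last nonzero remainder: -3z^2 - 18z - 24. Dividing through by -3 gives the monic gcd z^2 + 6z + 8.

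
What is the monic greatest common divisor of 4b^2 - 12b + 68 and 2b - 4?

Apply the Euclidean algorithm:
  4b^2 - 12b + 68 = (2b - 2)(2b - 4) + (60)
  2b - 4 = ((1/30)b - 1/15)(60) + (0)
The last nonzero remainder is the constant 60, so the polynomials are coprime and gcd = 1.

1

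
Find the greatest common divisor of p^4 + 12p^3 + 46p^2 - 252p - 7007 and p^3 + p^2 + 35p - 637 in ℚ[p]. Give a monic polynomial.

p^3 + p^2 + 35p - 637

Repeated division with remainder:
  p^4 + 12p^3 + 46p^2 - 252p - 7007 = (p + 11)(p^3 + p^2 + 35p - 637) + (0)
The last nonzero remainder p^3 + p^2 + 35p - 637 is already monic.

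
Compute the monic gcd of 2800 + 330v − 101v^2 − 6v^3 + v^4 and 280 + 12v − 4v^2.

−70 − 3v + v^2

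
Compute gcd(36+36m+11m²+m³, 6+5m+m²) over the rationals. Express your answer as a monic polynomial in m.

By polynomial division,
  m³+11m²+36m+36 = (m+6)(m²+5m+6) + (0)
The last nonzero remainder m²+5m+6 is already monic.

6+5m+m²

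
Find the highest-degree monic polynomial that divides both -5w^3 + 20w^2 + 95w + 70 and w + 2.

w + 2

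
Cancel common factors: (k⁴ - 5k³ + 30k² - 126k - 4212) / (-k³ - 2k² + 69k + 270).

(-k² + 2k - 78)/(k + 5)

Apply the Euclidean algorithm:
  k⁴ - 5k³ + 30k² - 126k - 4212 = (-k + 7)(-k³ - 2k² + 69k + 270) + (113k² - 339k - 6102)
  -k³ - 2k² + 69k + 270 = (-(1/113)k - 5/113)(113k² - 339k - 6102) + (0)
Last nonzero remainder: 113k² - 339k - 6102. Dividing through by 113 gives the monic gcd k² - 3k - 54.
Cancel k² - 3k - 54 from numerator and denominator to get the reduced form.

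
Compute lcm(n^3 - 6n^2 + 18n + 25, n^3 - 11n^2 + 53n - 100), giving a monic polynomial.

n^4 - 10n^3 + 42n^2 - 47n - 100

Apply the Euclidean algorithm:
  n^3 - 6n^2 + 18n + 25 = (n^3 - 11n^2 + 53n - 100) + (5n^2 - 35n + 125)
  n^3 - 11n^2 + 53n - 100 = ((1/5)n - 4/5)(5n^2 - 35n + 125) + (0)
Last nonzero remainder: 5n^2 - 35n + 125. Dividing through by 5 gives the monic gcd n^2 - 7n + 25.
Then lcm(f, g) = f·g / gcd(f, g); expanding and making the result monic gives the answer.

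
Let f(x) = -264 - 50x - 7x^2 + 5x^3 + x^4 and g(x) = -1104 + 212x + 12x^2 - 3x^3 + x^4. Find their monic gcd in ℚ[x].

-24 + 2x + x^2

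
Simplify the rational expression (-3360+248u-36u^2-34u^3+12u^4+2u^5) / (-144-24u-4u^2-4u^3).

Repeated division with remainder:
  2u^5+12u^4-34u^3-36u^2+248u-3360 = (-(1/2)u^2-(5/2)u+14)(-4u^3-4u^2-24u-144) + (-112u^2+224u-1344)
  -4u^3-4u^2-24u-144 = ((1/28)u+3/28)(-112u^2+224u-1344) + (0)
Last nonzero remainder: -112u^2+224u-1344. Dividing through by -112 gives the monic gcd u^2-2u+12.
Cancel u^2-2u+12 from numerator and denominator to get the reduced form.

(140+13u-8u^2-u^3)/(6+2u)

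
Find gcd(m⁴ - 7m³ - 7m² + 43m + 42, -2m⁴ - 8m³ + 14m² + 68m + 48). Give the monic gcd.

m³ - 7m - 6

Apply the Euclidean algorithm:
  m⁴ - 7m³ - 7m² + 43m + 42 = (-1/2)(-2m⁴ - 8m³ + 14m² + 68m + 48) + (-11m³ + 77m + 66)
  -2m⁴ - 8m³ + 14m² + 68m + 48 = ((2/11)m + 8/11)(-11m³ + 77m + 66) + (0)
Last nonzero remainder: -11m³ + 77m + 66. Dividing through by -11 gives the monic gcd m³ - 7m - 6.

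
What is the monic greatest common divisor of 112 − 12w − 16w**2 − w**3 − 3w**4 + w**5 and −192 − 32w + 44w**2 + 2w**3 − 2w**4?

−8 − 2w + w**2

Apply the Euclidean algorithm:
  w**5 − 3w**4 − w**3 − 16w**2 − 12w + 112 = (−(1/2)w + 1)(−2w**4 + 2w**3 + 44w**2 − 32w − 192) + (19w**3 − 76w**2 − 76w + 304)
  −2w**4 + 2w**3 + 44w**2 − 32w − 192 = (−(2/19)w − 6/19)(19w**3 − 76w**2 − 76w + 304) + (12w**2 − 24w − 96)
  19w**3 − 76w**2 − 76w + 304 = ((19/12)w − 19/6)(12w**2 − 24w − 96) + (0)
Last nonzero remainder: 12w**2 − 24w − 96. Dividing through by 12 gives the monic gcd w**2 − 2w − 8.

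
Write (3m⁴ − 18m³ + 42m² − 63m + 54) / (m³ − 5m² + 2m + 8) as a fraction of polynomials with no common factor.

(3m³ − 12m² + 18m − 27)/(m² − 3m − 4)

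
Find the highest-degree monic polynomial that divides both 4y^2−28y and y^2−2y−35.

Euclidean algorithm in ℚ[y]:
  4y^2−28y = (4)(y^2−2y−35) + (−20y+140)
  y^2−2y−35 = (−(1/20)y−1/4)(−20y+140) + (0)
Last nonzero remainder: −20y+140. Dividing through by −20 gives the monic gcd y−7.

y−7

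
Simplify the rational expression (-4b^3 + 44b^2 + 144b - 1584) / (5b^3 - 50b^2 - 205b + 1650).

(-4b + 24)/(5b - 25)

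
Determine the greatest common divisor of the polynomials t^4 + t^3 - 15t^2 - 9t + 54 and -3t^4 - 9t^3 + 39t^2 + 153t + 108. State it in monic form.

t^2 + 6t + 9

By polynomial division,
  t^4 + t^3 - 15t^2 - 9t + 54 = (-1/3)(-3t^4 - 9t^3 + 39t^2 + 153t + 108) + (-2t^3 - 2t^2 + 42t + 90)
  -3t^4 - 9t^3 + 39t^2 + 153t + 108 = ((3/2)t + 3)(-2t^3 - 2t^2 + 42t + 90) + (-18t^2 - 108t - 162)
  -2t^3 - 2t^2 + 42t + 90 = ((1/9)t - 5/9)(-18t^2 - 108t - 162) + (0)
Last nonzero remainder: -18t^2 - 108t - 162. Dividing through by -18 gives the monic gcd t^2 + 6t + 9.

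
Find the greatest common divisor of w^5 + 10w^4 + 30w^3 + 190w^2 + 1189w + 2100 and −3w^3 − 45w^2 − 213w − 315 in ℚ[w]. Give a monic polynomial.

Apply the Euclidean algorithm:
  w^5 + 10w^4 + 30w^3 + 190w^2 + 1189w + 2100 = (−(1/3)w^2 + (5/3)w − 34/3)(−3w^3 − 45w^2 − 213w − 315) + (−70w^2 − 700w − 1470)
  −3w^3 − 45w^2 − 213w − 315 = ((3/70)w + 3/14)(−70w^2 − 700w − 1470) + (0)
Last nonzero remainder: −70w^2 − 700w − 1470. Dividing through by −70 gives the monic gcd w^2 + 10w + 21.

w^2 + 10w + 21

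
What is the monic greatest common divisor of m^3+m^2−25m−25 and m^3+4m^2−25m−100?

Apply the Euclidean algorithm:
  m^3+m^2−25m−25 = (m^3+4m^2−25m−100) + (−3m^2+75)
  m^3+4m^2−25m−100 = (−(1/3)m−4/3)(−3m^2+75) + (0)
Last nonzero remainder: −3m^2+75. Dividing through by −3 gives the monic gcd m^2−25.

m^2−25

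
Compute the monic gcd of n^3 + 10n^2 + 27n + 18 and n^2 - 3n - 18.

By polynomial division,
  n^3 + 10n^2 + 27n + 18 = (n + 13)(n^2 - 3n - 18) + (84n + 252)
  n^2 - 3n - 18 = ((1/84)n - 1/14)(84n + 252) + (0)
Last nonzero remainder: 84n + 252. Dividing through by 84 gives the monic gcd n + 3.

n + 3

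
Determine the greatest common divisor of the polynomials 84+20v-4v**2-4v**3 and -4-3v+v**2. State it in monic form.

By polynomial division,
  -4v**3-4v**2+20v+84 = (-4v-16)(v**2-3v-4) + (-44v+20)
  v**2-3v-4 = (-(1/44)v+7/121)(-44v+20) + (-624/121)
  -44v+20 = ((1331/156)v-605/156)(-624/121) + (0)
The last nonzero remainder is the constant -624/121, so the polynomials are coprime and gcd = 1.

1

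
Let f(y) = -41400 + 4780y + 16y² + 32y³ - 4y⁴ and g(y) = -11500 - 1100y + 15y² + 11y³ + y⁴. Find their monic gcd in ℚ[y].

-1150 + 5y + y² + y³

Euclidean algorithm in ℚ[y]:
  -4y⁴ + 32y³ + 16y² + 4780y - 41400 = (-4)(y⁴ + 11y³ + 15y² - 1100y - 11500) + (76y³ + 76y² + 380y - 87400)
  y⁴ + 11y³ + 15y² - 1100y - 11500 = ((1/76)y + 5/38)(76y³ + 76y² + 380y - 87400) + (0)
Last nonzero remainder: 76y³ + 76y² + 380y - 87400. Dividing through by 76 gives the monic gcd y³ + y² + 5y - 1150.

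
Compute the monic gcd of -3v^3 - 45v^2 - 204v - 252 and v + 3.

Apply the Euclidean algorithm:
  -3v^3 - 45v^2 - 204v - 252 = (-3v^2 - 36v - 96)(v + 3) + (36)
  v + 3 = ((1/36)v + 1/12)(36) + (0)
The last nonzero remainder is the constant 36, so the polynomials are coprime and gcd = 1.

1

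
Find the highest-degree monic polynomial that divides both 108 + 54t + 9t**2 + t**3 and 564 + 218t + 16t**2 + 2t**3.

3 + t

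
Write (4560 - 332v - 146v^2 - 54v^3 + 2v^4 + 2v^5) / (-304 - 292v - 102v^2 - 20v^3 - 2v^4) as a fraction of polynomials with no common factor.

By polynomial division,
  2v^5 + 2v^4 - 54v^3 - 146v^2 - 332v + 4560 = (-v + 9)(-2v^4 - 20v^3 - 102v^2 - 292v - 304) + (24v^3 + 480v^2 + 1992v + 7296)
  -2v^4 - 20v^3 - 102v^2 - 292v - 304 = (-(1/12)v + 5/6)(24v^3 + 480v^2 + 1992v + 7296) + (-336v^2 - 1344v - 6384)
  24v^3 + 480v^2 + 1992v + 7296 = (-(1/14)v - 8/7)(-336v^2 - 1344v - 6384) + (0)
Last nonzero remainder: -336v^2 - 1344v - 6384. Dividing through by -336 gives the monic gcd v^2 + 4v + 19.
Cancel v^2 + 4v + 19 from numerator and denominator to get the reduced form.

(-120 + 34v + 3v^2 - v^3)/(8 + 6v + v^2)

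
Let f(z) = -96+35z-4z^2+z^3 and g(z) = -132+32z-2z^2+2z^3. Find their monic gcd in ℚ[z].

Euclidean algorithm in ℚ[z]:
  z^3-4z^2+35z-96 = (1/2)(2z^3-2z^2+32z-132) + (-3z^2+19z-30)
  2z^3-2z^2+32z-132 = (-(2/3)z-32/9)(-3z^2+19z-30) + ((716/9)z-716/3)
  -3z^2+19z-30 = (-(27/716)z+45/358)((716/9)z-716/3) + (0)
Last nonzero remainder: (716/9)z-716/3. Dividing through by 716/9 gives the monic gcd z-3.

-3+z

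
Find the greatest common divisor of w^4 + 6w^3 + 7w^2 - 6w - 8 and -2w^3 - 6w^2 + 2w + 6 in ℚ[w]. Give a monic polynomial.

w^2 - 1

Repeated division with remainder:
  w^4 + 6w^3 + 7w^2 - 6w - 8 = (-(1/2)w - 3/2)(-2w^3 - 6w^2 + 2w + 6) + (-w^2 + 1)
  -2w^3 - 6w^2 + 2w + 6 = (2w + 6)(-w^2 + 1) + (0)
Last nonzero remainder: -w^2 + 1. Dividing through by -1 gives the monic gcd w^2 - 1.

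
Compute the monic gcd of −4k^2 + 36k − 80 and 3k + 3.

1

Euclidean algorithm in ℚ[k]:
  −4k^2 + 36k − 80 = (−(4/3)k + 40/3)(3k + 3) + (−120)
  3k + 3 = (−(1/40)k − 1/40)(−120) + (0)
The last nonzero remainder is the constant −120, so the polynomials are coprime and gcd = 1.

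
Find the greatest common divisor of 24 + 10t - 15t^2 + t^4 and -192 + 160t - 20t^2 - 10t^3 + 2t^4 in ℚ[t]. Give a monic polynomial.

Euclidean algorithm in ℚ[t]:
  t^4 - 15t^2 + 10t + 24 = (1/2)(2t^4 - 10t^3 - 20t^2 + 160t - 192) + (5t^3 - 5t^2 - 70t + 120)
  2t^4 - 10t^3 - 20t^2 + 160t - 192 = ((2/5)t - 8/5)(5t^3 - 5t^2 - 70t + 120) + (0)
Last nonzero remainder: 5t^3 - 5t^2 - 70t + 120. Dividing through by 5 gives the monic gcd t^3 - t^2 - 14t + 24.

24 - 14t - t^2 + t^3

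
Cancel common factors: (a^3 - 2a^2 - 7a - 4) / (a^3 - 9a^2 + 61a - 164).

(a^2 + 2a + 1)/(a^2 - 5a + 41)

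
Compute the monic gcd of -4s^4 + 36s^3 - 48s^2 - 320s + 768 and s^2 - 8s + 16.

By polynomial division,
  -4s^4 + 36s^3 - 48s^2 - 320s + 768 = (-4s^2 + 4s + 48)(s^2 - 8s + 16) + (0)
The last nonzero remainder s^2 - 8s + 16 is already monic.

s^2 - 8s + 16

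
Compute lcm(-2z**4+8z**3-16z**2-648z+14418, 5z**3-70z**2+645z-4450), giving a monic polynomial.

By polynomial division,
  -2z**4+8z**3-16z**2-648z+14418 = (-(2/5)z-4)(5z**3-70z**2+645z-4450) + (-38z**2+152z-3382)
  5z**3-70z**2+645z-4450 = (-(5/38)z+25/19)(-38z**2+152z-3382) + (0)
Last nonzero remainder: -38z**2+152z-3382. Dividing through by -38 gives the monic gcd z**2-4z+89.
Then lcm(f, g) = f·g / gcd(f, g); expanding and making the result monic gives the answer.

z**5-14z**4+48z**3+244z**2-10449z+72090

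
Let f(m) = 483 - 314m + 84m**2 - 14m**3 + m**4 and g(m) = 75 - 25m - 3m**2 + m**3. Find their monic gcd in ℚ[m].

Apply the Euclidean algorithm:
  m**4 - 14m**3 + 84m**2 - 314m + 483 = (m - 11)(m**3 - 3m**2 - 25m + 75) + (76m**2 - 664m + 1308)
  m**3 - 3m**2 - 25m + 75 = ((1/76)m + 109/1444)(76m**2 - 664m + 1308) + ((2856/361)m - 8568/361)
  76m**2 - 664m + 1308 = ((6859/714)m - 39349/714)((2856/361)m - 8568/361) + (0)
Last nonzero remainder: (2856/361)m - 8568/361. Dividing through by 2856/361 gives the monic gcd m - 3.

-3 + m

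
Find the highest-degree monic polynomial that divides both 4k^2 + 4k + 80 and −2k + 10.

1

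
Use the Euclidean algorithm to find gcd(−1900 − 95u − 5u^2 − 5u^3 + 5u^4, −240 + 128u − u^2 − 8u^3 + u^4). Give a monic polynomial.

−20 − u + u^2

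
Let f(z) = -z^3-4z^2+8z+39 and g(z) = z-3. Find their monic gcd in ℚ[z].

z-3

By polynomial division,
  -z^3-4z^2+8z+39 = (-z^2-7z-13)(z-3) + (0)
The last nonzero remainder z-3 is already monic.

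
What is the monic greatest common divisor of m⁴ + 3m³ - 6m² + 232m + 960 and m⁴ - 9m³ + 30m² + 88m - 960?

Apply the Euclidean algorithm:
  m⁴ + 3m³ - 6m² + 232m + 960 = (m⁴ - 9m³ + 30m² + 88m - 960) + (12m³ - 36m² + 144m + 1920)
  m⁴ - 9m³ + 30m² + 88m - 960 = ((1/12)m - 1/2)(12m³ - 36m² + 144m + 1920) + (0)
Last nonzero remainder: 12m³ - 36m² + 144m + 1920. Dividing through by 12 gives the monic gcd m³ - 3m² + 12m + 160.

m³ - 3m² + 12m + 160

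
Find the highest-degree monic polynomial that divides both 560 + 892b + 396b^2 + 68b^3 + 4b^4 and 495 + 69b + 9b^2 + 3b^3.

Euclidean algorithm in ℚ[b]:
  4b^4 + 68b^3 + 396b^2 + 892b + 560 = ((4/3)b + 56/3)(3b^3 + 9b^2 + 69b + 495) + (136b^2 − 1056b − 8680)
  3b^3 + 9b^2 + 69b + 495 = ((3/136)b + 549/2312)(136b^2 − 1056b − 8680) + ((147744/289)b + 738720/289)
  136b^2 − 1056b − 8680 = ((4913/18468)b − 62713/18468)((147744/289)b + 738720/289) + (0)
Last nonzero remainder: (147744/289)b + 738720/289. Dividing through by 147744/289 gives the monic gcd b + 5.

5 + b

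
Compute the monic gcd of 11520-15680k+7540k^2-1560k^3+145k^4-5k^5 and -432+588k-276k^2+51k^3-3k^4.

Euclidean algorithm in ℚ[k]:
  -5k^5+145k^4-1560k^3+7540k^2-15680k+11520 = ((5/3)k-20)(-3k^4+51k^3-276k^2+588k-432) + (-80k^3+1040k^2-3200k+2880)
  -3k^4+51k^3-276k^2+588k-432 = ((3/80)k-3/20)(-80k^3+1040k^2-3200k+2880) + (0)
Last nonzero remainder: -80k^3+1040k^2-3200k+2880. Dividing through by -80 gives the monic gcd k^3-13k^2+40k-36.

-36+40k-13k^2+k^3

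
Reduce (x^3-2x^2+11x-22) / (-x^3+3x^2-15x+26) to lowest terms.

Euclidean algorithm in ℚ[x]:
  x^3-2x^2+11x-22 = (-1)(-x^3+3x^2-15x+26) + (x^2-4x+4)
  -x^3+3x^2-15x+26 = (-x-1)(x^2-4x+4) + (-15x+30)
  x^2-4x+4 = (-(1/15)x+2/15)(-15x+30) + (0)
Last nonzero remainder: -15x+30. Dividing through by -15 gives the monic gcd x-2.
Cancel x-2 from numerator and denominator to get the reduced form.

(-x^2-11)/(x^2-x+13)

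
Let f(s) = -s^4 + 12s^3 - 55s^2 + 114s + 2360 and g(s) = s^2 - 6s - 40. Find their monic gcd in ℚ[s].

Euclidean algorithm in ℚ[s]:
  -s^4 + 12s^3 - 55s^2 + 114s + 2360 = (-s^2 + 6s - 59)(s^2 - 6s - 40) + (0)
The last nonzero remainder s^2 - 6s - 40 is already monic.

s^2 - 6s - 40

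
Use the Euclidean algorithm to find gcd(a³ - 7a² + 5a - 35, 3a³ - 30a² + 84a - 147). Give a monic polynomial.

By polynomial division,
  a³ - 7a² + 5a - 35 = (1/3)(3a³ - 30a² + 84a - 147) + (3a² - 23a + 14)
  3a³ - 30a² + 84a - 147 = (a - 7/3)(3a² - 23a + 14) + ((49/3)a - 343/3)
  3a² - 23a + 14 = ((9/49)a - 6/49)((49/3)a - 343/3) + (0)
Last nonzero remainder: (49/3)a - 343/3. Dividing through by 49/3 gives the monic gcd a - 7.

a - 7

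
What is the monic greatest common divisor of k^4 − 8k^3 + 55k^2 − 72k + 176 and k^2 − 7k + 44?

k^2 − 7k + 44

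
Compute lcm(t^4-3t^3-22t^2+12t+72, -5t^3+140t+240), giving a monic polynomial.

By polynomial division,
  t^4-3t^3-22t^2+12t+72 = (-(1/5)t+3/5)(-5t^3+140t+240) + (6t^2-24t-72)
  -5t^3+140t+240 = (-(5/6)t-10/3)(6t^2-24t-72) + (0)
Last nonzero remainder: 6t^2-24t-72. Dividing through by 6 gives the monic gcd t^2-4t-12.
Then lcm(f, g) = f·g / gcd(f, g); expanding and making the result monic gives the answer.

t^5+t^4-34t^3-76t^2+120t+288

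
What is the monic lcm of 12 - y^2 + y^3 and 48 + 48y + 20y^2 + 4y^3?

72 + 36y + 6y^2 + 3y^3 + 2y^4 + y^5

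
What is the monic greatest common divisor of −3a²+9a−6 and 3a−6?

Euclidean algorithm in ℚ[a]:
  −3a²+9a−6 = (−a+1)(3a−6) + (0)
Last nonzero remainder: 3a−6. Dividing through by 3 gives the monic gcd a−2.

a−2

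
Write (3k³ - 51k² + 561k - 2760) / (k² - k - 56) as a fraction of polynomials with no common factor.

(3k² - 27k + 345)/(k + 7)

By polynomial division,
  3k³ - 51k² + 561k - 2760 = (3k - 48)(k² - k - 56) + (681k - 5448)
  k² - k - 56 = ((1/681)k + 7/681)(681k - 5448) + (0)
Last nonzero remainder: 681k - 5448. Dividing through by 681 gives the monic gcd k - 8.
Cancel k - 8 from numerator and denominator to get the reduced form.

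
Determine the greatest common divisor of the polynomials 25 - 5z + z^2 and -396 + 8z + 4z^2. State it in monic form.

Apply the Euclidean algorithm:
  z^2 - 5z + 25 = (1/4)(4z^2 + 8z - 396) + (-7z + 124)
  4z^2 + 8z - 396 = (-(4/7)z - 552/49)(-7z + 124) + (49044/49)
  -7z + 124 = (-(343/49044)z + 1519/12261)(49044/49) + (0)
The last nonzero remainder is the constant 49044/49, so the polynomials are coprime and gcd = 1.

1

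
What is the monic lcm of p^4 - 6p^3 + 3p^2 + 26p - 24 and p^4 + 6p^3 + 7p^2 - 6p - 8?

p^6 - p^5 - 23p^4 + 17p^3 + 118p^2 - 16p - 96

By polynomial division,
  p^4 - 6p^3 + 3p^2 + 26p - 24 = (p^4 + 6p^3 + 7p^2 - 6p - 8) + (-12p^3 - 4p^2 + 32p - 16)
  p^4 + 6p^3 + 7p^2 - 6p - 8 = (-(1/12)p - 17/36)(-12p^3 - 4p^2 + 32p - 16) + ((70/9)p^2 + (70/9)p - 140/9)
  -12p^3 - 4p^2 + 32p - 16 = (-(54/35)p + 36/35)((70/9)p^2 + (70/9)p - 140/9) + (0)
Last nonzero remainder: (70/9)p^2 + (70/9)p - 140/9. Dividing through by 70/9 gives the monic gcd p^2 + p - 2.
Then lcm(f, g) = f·g / gcd(f, g); expanding and making the result monic gives the answer.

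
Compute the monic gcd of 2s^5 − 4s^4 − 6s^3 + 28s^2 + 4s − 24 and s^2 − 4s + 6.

s^2 − 4s + 6

Apply the Euclidean algorithm:
  2s^5 − 4s^4 − 6s^3 + 28s^2 + 4s − 24 = (2s^3 + 4s^2 − 2s − 4)(s^2 − 4s + 6) + (0)
The last nonzero remainder s^2 − 4s + 6 is already monic.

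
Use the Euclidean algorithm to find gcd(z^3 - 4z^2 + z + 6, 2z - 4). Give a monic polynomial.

Euclidean algorithm in ℚ[z]:
  z^3 - 4z^2 + z + 6 = ((1/2)z^2 - z - 3/2)(2z - 4) + (0)
Last nonzero remainder: 2z - 4. Dividing through by 2 gives the monic gcd z - 2.

z - 2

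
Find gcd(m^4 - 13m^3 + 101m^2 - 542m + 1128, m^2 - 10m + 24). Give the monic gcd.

m^2 - 10m + 24

Euclidean algorithm in ℚ[m]:
  m^4 - 13m^3 + 101m^2 - 542m + 1128 = (m^2 - 3m + 47)(m^2 - 10m + 24) + (0)
The last nonzero remainder m^2 - 10m + 24 is already monic.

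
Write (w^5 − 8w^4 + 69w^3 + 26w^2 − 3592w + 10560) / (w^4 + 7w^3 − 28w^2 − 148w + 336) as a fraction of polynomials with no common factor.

(w^3 − 10w^2 + 113w − 440)/(w^2 + 5w − 14)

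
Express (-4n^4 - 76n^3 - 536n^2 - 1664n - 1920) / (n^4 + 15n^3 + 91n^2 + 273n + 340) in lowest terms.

(-4n^2 - 40n - 96)/(n^2 + 6n + 17)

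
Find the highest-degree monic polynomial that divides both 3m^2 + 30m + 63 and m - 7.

1

By polynomial division,
  3m^2 + 30m + 63 = (3m + 51)(m - 7) + (420)
  m - 7 = ((1/420)m - 1/60)(420) + (0)
The last nonzero remainder is the constant 420, so the polynomials are coprime and gcd = 1.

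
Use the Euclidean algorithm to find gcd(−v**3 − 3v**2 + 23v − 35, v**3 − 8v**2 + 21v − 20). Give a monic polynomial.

Euclidean algorithm in ℚ[v]:
  −v**3 − 3v**2 + 23v − 35 = (−1)(v**3 − 8v**2 + 21v − 20) + (−11v**2 + 44v − 55)
  v**3 − 8v**2 + 21v − 20 = (−(1/11)v + 4/11)(−11v**2 + 44v − 55) + (0)
Last nonzero remainder: −11v**2 + 44v − 55. Dividing through by −11 gives the monic gcd v**2 − 4v + 5.

v**2 − 4v + 5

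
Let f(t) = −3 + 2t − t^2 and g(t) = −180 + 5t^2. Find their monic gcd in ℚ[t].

Apply the Euclidean algorithm:
  −t^2 + 2t − 3 = (−1/5)(5t^2 − 180) + (2t − 39)
  5t^2 − 180 = ((5/2)t + 195/4)(2t − 39) + (6885/4)
  2t − 39 = ((8/6885)t − 52/2295)(6885/4) + (0)
The last nonzero remainder is the constant 6885/4, so the polynomials are coprime and gcd = 1.

1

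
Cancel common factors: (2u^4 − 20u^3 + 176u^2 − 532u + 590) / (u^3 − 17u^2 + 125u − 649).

Euclidean algorithm in ℚ[u]:
  2u^4 − 20u^3 + 176u^2 − 532u + 590 = (2u + 14)(u^3 − 17u^2 + 125u − 649) + (164u^2 − 984u + 9676)
  u^3 − 17u^2 + 125u − 649 = ((1/164)u − 11/164)(164u^2 − 984u + 9676) + (0)
Last nonzero remainder: 164u^2 − 984u + 9676. Dividing through by 164 gives the monic gcd u^2 − 6u + 59.
Cancel u^2 − 6u + 59 from numerator and denominator to get the reduced form.

(2u^2 − 8u + 10)/(u − 11)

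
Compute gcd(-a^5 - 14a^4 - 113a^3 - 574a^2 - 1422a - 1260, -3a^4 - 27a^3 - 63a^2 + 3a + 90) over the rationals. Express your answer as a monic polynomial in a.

a^3 + 10a^2 + 31a + 30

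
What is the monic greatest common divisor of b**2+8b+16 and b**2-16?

b+4

By polynomial division,
  b**2+8b+16 = (b**2-16) + (8b+32)
  b**2-16 = ((1/8)b-1/2)(8b+32) + (0)
Last nonzero remainder: 8b+32. Dividing through by 8 gives the monic gcd b+4.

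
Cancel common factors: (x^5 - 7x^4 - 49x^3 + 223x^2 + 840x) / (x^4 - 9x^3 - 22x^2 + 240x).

(x^2 - 4x - 21)/(x - 6)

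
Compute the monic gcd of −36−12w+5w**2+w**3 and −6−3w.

2+w

Euclidean algorithm in ℚ[w]:
  w**3+5w**2−12w−36 = (−(1/3)w**2−w+6)(−3w−6) + (0)
Last nonzero remainder: −3w−6. Dividing through by −3 gives the monic gcd w+2.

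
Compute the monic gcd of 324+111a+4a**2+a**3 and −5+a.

1

By polynomial division,
  a**3+4a**2+111a+324 = (a**2+9a+156)(a−5) + (1104)
  a−5 = ((1/1104)a−5/1104)(1104) + (0)
The last nonzero remainder is the constant 1104, so the polynomials are coprime and gcd = 1.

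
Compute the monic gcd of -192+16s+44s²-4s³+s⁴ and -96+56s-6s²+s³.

-96+56s-6s²+s³

Apply the Euclidean algorithm:
  s⁴-4s³+44s²+16s-192 = (s+2)(s³-6s²+56s-96) + (0)
The last nonzero remainder s³-6s²+56s-96 is already monic.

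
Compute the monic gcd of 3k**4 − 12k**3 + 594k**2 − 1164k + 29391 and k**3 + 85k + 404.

By polynomial division,
  3k**4 − 12k**3 + 594k**2 − 1164k + 29391 = (3k − 12)(k**3 + 85k + 404) + (339k**2 − 1356k + 34239)
  k**3 + 85k + 404 = ((1/339)k + 4/339)(339k**2 − 1356k + 34239) + (0)
Last nonzero remainder: 339k**2 − 1356k + 34239. Dividing through by 339 gives the monic gcd k**2 − 4k + 101.

k**2 − 4k + 101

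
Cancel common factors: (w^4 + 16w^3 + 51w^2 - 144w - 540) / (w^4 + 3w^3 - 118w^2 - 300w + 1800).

By polynomial division,
  w^4 + 16w^3 + 51w^2 - 144w - 540 = (w^4 + 3w^3 - 118w^2 - 300w + 1800) + (13w^3 + 169w^2 + 156w - 2340)
  w^4 + 3w^3 - 118w^2 - 300w + 1800 = ((1/13)w - 10/13)(13w^3 + 169w^2 + 156w - 2340) + (0)
Last nonzero remainder: 13w^3 + 169w^2 + 156w - 2340. Dividing through by 13 gives the monic gcd w^3 + 13w^2 + 12w - 180.
Cancel w^3 + 13w^2 + 12w - 180 from numerator and denominator to get the reduced form.

(w + 3)/(w - 10)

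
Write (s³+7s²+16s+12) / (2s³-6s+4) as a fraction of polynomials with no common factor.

(s²+5s+6)/(2s²-4s+2)

Apply the Euclidean algorithm:
  s³+7s²+16s+12 = (1/2)(2s³-6s+4) + (7s²+19s+10)
  2s³-6s+4 = ((2/7)s-38/49)(7s²+19s+10) + ((288/49)s+576/49)
  7s²+19s+10 = ((343/288)s+245/288)((288/49)s+576/49) + (0)
Last nonzero remainder: (288/49)s+576/49. Dividing through by 288/49 gives the monic gcd s+2.
Cancel s+2 from numerator and denominator to get the reduced form.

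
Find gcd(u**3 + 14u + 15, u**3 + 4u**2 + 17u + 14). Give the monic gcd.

Euclidean algorithm in ℚ[u]:
  u**3 + 14u + 15 = (u**3 + 4u**2 + 17u + 14) + (-4u**2 - 3u + 1)
  u**3 + 4u**2 + 17u + 14 = (-(1/4)u - 13/16)(-4u**2 - 3u + 1) + ((237/16)u + 237/16)
  -4u**2 - 3u + 1 = (-(64/237)u + 16/237)((237/16)u + 237/16) + (0)
Last nonzero remainder: (237/16)u + 237/16. Dividing through by 237/16 gives the monic gcd u + 1.

u + 1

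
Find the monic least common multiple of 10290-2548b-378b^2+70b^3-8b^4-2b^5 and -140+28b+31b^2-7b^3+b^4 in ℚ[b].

20580-5096b-5901b^2+1414b^3+173b^4-39b^5+4b^6+b^7

Euclidean algorithm in ℚ[b]:
  -2b^5-8b^4+70b^3-378b^2-2548b+10290 = (-2b-22)(b^4-7b^3+31b^2+28b-140) + (-22b^3+360b^2-2212b+7210)
  b^4-7b^3+31b^2+28b-140 = (-(1/22)b-103/242)(-22b^3+360b^2-2212b+7210) + ((10125/121)b^2-(70875/121)b+354375/121)
  -22b^3+360b^2-2212b+7210 = (-(2662/10125)b+24926/10125)((10125/121)b^2-(70875/121)b+354375/121) + (0)
Last nonzero remainder: (10125/121)b^2-(70875/121)b+354375/121. Dividing through by 10125/121 gives the monic gcd b^2-7b+35.
Then lcm(f, g) = f·g / gcd(f, g); expanding and making the result monic gives the answer.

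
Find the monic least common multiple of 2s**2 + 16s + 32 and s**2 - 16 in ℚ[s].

Repeated division with remainder:
  2s**2 + 16s + 32 = (2)(s**2 - 16) + (16s + 64)
  s**2 - 16 = ((1/16)s - 1/4)(16s + 64) + (0)
Last nonzero remainder: 16s + 64. Dividing through by 16 gives the monic gcd s + 4.
Then lcm(f, g) = f·g / gcd(f, g); expanding and making the result monic gives the answer.

s**3 + 4s**2 - 16s - 64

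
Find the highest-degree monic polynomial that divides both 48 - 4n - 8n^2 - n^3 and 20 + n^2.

1

By polynomial division,
  -n^3 - 8n^2 - 4n + 48 = (-n - 8)(n^2 + 20) + (16n + 208)
  n^2 + 20 = ((1/16)n - 13/16)(16n + 208) + (189)
  16n + 208 = ((16/189)n + 208/189)(189) + (0)
The last nonzero remainder is the constant 189, so the polynomials are coprime and gcd = 1.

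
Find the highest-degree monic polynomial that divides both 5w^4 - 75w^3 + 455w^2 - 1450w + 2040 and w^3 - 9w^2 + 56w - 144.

w - 4

Apply the Euclidean algorithm:
  5w^4 - 75w^3 + 455w^2 - 1450w + 2040 = (5w - 30)(w^3 - 9w^2 + 56w - 144) + (-95w^2 + 950w - 2280)
  w^3 - 9w^2 + 56w - 144 = (-(1/95)w - 1/95)(-95w^2 + 950w - 2280) + (42w - 168)
  -95w^2 + 950w - 2280 = (-(95/42)w + 95/7)(42w - 168) + (0)
Last nonzero remainder: 42w - 168. Dividing through by 42 gives the monic gcd w - 4.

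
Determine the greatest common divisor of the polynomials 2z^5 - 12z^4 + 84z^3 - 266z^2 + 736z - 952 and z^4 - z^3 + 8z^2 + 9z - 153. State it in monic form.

z^2 - z + 17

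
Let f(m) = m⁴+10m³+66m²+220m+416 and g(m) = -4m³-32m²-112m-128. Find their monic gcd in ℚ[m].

Euclidean algorithm in ℚ[m]:
  m⁴+10m³+66m²+220m+416 = (-(1/4)m-1/2)(-4m³-32m²-112m-128) + (22m²+132m+352)
  -4m³-32m²-112m-128 = (-(2/11)m-4/11)(22m²+132m+352) + (0)
Last nonzero remainder: 22m²+132m+352. Dividing through by 22 gives the monic gcd m²+6m+16.

m²+6m+16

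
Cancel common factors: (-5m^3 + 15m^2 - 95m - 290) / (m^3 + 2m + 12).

(-5m^2 + 25m - 145)/(m^2 - 2m + 6)

Repeated division with remainder:
  -5m^3 + 15m^2 - 95m - 290 = (-5)(m^3 + 2m + 12) + (15m^2 - 85m - 230)
  m^3 + 2m + 12 = ((1/15)m + 17/45)(15m^2 - 85m - 230) + ((445/9)m + 890/9)
  15m^2 - 85m - 230 = ((27/89)m - 207/89)((445/9)m + 890/9) + (0)
Last nonzero remainder: (445/9)m + 890/9. Dividing through by 445/9 gives the monic gcd m + 2.
Cancel m + 2 from numerator and denominator to get the reduced form.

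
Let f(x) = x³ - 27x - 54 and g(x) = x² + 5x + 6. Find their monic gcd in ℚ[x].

x + 3

By polynomial division,
  x³ - 27x - 54 = (x - 5)(x² + 5x + 6) + (-8x - 24)
  x² + 5x + 6 = (-(1/8)x - 1/4)(-8x - 24) + (0)
Last nonzero remainder: -8x - 24. Dividing through by -8 gives the monic gcd x + 3.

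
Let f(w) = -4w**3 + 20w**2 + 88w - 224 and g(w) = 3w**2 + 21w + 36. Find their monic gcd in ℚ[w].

w + 4

Apply the Euclidean algorithm:
  -4w**3 + 20w**2 + 88w - 224 = (-(4/3)w + 16)(3w**2 + 21w + 36) + (-200w - 800)
  3w**2 + 21w + 36 = (-(3/200)w - 9/200)(-200w - 800) + (0)
Last nonzero remainder: -200w - 800. Dividing through by -200 gives the monic gcd w + 4.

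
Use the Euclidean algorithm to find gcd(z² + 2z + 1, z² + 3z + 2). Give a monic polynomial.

z + 1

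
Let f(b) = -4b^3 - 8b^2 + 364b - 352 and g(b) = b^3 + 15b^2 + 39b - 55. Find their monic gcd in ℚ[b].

b^2 + 10b - 11

By polynomial division,
  -4b^3 - 8b^2 + 364b - 352 = (-4)(b^3 + 15b^2 + 39b - 55) + (52b^2 + 520b - 572)
  b^3 + 15b^2 + 39b - 55 = ((1/52)b + 5/52)(52b^2 + 520b - 572) + (0)
Last nonzero remainder: 52b^2 + 520b - 572. Dividing through by 52 gives the monic gcd b^2 + 10b - 11.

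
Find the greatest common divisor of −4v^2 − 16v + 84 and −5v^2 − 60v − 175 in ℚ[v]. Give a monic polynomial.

Apply the Euclidean algorithm:
  −4v^2 − 16v + 84 = (4/5)(−5v^2 − 60v − 175) + (32v + 224)
  −5v^2 − 60v − 175 = (−(5/32)v − 25/32)(32v + 224) + (0)
Last nonzero remainder: 32v + 224. Dividing through by 32 gives the monic gcd v + 7.

v + 7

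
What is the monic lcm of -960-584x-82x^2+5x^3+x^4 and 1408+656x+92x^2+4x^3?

-10560-7384x-1486x^2-27x^3+16x^4+x^5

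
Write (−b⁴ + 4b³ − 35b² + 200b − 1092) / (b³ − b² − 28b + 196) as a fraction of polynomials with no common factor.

(−b² − 4b − 39)/(b + 7)

Apply the Euclidean algorithm:
  −b⁴ + 4b³ − 35b² + 200b − 1092 = (−b + 3)(b³ − b² − 28b + 196) + (−60b² + 480b − 1680)
  b³ − b² − 28b + 196 = (−(1/60)b − 7/60)(−60b² + 480b − 1680) + (0)
Last nonzero remainder: −60b² + 480b − 1680. Dividing through by −60 gives the monic gcd b² − 8b + 28.
Cancel b² − 8b + 28 from numerator and denominator to get the reduced form.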